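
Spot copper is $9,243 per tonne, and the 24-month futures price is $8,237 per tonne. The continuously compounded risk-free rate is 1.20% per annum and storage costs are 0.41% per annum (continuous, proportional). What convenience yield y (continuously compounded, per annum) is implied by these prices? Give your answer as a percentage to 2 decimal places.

7.37%

F = S·e^((r+u−y)T) ⇒ (r+u−y) = ln(F/S)/T
ln(8237/9243) = -0.115230; /T ⇒ -0.057615
y = r + u − ln(F/S)/T = 0.0120 + 0.0041 + 0.057615 = 0.073715
y = 7.37%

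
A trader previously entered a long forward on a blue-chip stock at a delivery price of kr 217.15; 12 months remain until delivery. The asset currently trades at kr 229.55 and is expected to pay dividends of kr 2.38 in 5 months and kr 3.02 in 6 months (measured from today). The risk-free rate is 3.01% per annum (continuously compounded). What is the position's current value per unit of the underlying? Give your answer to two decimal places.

kr 13.51

PV(remaining dividends) I = 2.38·e^(−0.0301·5/12) + 3.02·e^(−0.0301·6/12) = 5.3252
Current forward F = (S − I)·e^(rT) = (229.55 − 5.3252)·e^(0.0301·12/12) = 224.2248 × 1.030558 = 231.0767
Value (long) = (F − K)·e^(−rT) = (231.0767 − 217.15) × 0.970348 = 13.5137
Value = kr 13.51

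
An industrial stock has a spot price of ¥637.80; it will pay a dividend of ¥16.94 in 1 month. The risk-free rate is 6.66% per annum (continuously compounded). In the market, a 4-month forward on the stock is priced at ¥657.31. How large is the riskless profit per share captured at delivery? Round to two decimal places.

PV(dividends) I = 16.94·e^(−0.0666·1/12) = 16.8462
Fair forward F* = (S − I)·e^(rT) = (637.80 − 16.8462)·e^0.022200 = 620.9538 × 1.022448 = 634.8930
Market ¥657.31 > fair 634.8930: forward overpriced → cash-and-carry (borrow at r, buy the stock and collect the dividends, short the forward).
Profit at T = |F_mkt − F*| = |657.31 − 634.8930| = ¥22.42 per share

¥22.42 per share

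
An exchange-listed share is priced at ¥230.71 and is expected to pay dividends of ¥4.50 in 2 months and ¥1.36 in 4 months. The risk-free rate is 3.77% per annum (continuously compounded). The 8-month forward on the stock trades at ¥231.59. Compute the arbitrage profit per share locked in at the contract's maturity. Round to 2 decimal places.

¥0.97 per share

PV(dividends) I = 4.50·e^(−0.0377·2/12) + 1.36·e^(−0.0377·4/12) = 5.8148
Fair forward F* = (S − I)·e^(rT) = (230.71 − 5.8148)·e^0.025133 = 224.8952 × 1.025451 = 230.6190
Market ¥231.59 > fair 230.6190: forward overpriced → cash-and-carry (borrow at r, buy the stock and collect the dividends, short the forward).
Profit at T = |F_mkt − F*| = |231.59 − 230.6190| = ¥0.97 per share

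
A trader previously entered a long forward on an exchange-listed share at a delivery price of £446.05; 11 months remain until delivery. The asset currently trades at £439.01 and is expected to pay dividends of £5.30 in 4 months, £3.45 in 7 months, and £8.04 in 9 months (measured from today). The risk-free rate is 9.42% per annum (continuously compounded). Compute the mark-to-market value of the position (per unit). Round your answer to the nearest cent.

£13.97

PV(remaining dividends) I = 5.30·e^(−0.0942·4/12) + 3.45·e^(−0.0942·7/12) + 8.04·e^(−0.0942·9/12) = 15.8933
Current forward F = (S − I)·e^(rT) = (439.01 − 15.8933)·e^(0.0942·11/12) = 423.1167 × 1.090188 = 461.2767
Value (long) = (F − K)·e^(−rT) = (461.2767 − 446.05) × 0.917273 = 13.9670
Value = £13.97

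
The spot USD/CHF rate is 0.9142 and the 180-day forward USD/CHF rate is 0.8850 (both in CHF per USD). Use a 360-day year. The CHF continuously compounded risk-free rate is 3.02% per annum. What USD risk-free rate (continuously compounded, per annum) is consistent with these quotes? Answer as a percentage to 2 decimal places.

F = S·e^((r_CHF − r_USD)T) ⇒ r_USD = r_CHF − ln(F/S)/T
ln(0.8850/0.9142) = -0.032462; /(180/360) = -0.064924
r_USD = 0.0302 + 0.064924 = 0.095124
r_USD = 9.51%

9.51%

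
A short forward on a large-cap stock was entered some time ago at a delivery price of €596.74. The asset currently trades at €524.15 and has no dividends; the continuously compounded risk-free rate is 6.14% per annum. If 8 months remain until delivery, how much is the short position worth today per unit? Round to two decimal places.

€48.66

Current fair forward for the remaining 8 months: F = S·e^(r·T), r = 0.0614
F = 524.15 · e^(0.0614 × 8/12) = 524.15 × 1.041783 = 546.0506
Value of long forward = (F − K)·e^(−rT) = (546.0506 − 596.74) · e^(−0.0614·8/12)
= -50.6894 × 0.959893 = -48.66
Short position value = −(long value) = €48.66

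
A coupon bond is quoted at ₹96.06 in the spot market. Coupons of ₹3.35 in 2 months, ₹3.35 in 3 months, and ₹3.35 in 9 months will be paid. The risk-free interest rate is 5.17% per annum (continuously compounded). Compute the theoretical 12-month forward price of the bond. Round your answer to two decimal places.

PV(coupons) I = 3.35·e^(−0.0517·2/12) + 3.35·e^(−0.0517·3/12) + 3.35·e^(−0.0517·9/12)
I = 3.3213 + 3.3070 + 3.2226 = 9.8509
F = (S − I)·e^(rT) = (96.06 − 9.8509) · e^(0.0517·12/12)
= 86.2091 · e^0.051700 = 86.2091 × 1.053060 = ₹90.78

₹90.78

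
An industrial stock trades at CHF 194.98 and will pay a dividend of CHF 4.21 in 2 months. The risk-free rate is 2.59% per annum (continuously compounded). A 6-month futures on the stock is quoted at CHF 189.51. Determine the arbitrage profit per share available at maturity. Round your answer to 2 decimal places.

CHF 3.76 per share

PV(dividends) I = 4.21·e^(−0.0259·2/12) = 4.1919
Fair futures F* = (S − I)·e^(rT) = (194.98 − 4.1919)·e^0.012950 = 190.7881 × 1.013034 = 193.2748
Market CHF 189.51 < fair 193.2748: forward underpriced → reverse cash-and-carry (short the stock, invest proceeds at r, pay the dividends, go long the forward).
Profit at T = |F_mkt − F*| = |189.51 − 193.2748| = CHF 3.76 per share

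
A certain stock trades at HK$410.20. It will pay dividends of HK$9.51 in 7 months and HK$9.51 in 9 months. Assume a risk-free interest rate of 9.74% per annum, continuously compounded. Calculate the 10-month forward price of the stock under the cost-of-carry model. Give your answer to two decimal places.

HK$425.55

PV(dividends) I = 9.51·e^(−0.0974·7/12) + 9.51·e^(−0.0974·9/12)
I = 8.9847 + 8.8401 = 17.8248
F = (S − I)·e^(rT) = (410.20 − 17.8248) · e^(0.0974·10/12)
= 392.3752 · e^0.081167 = 392.3752 × 1.084552 = HK$425.55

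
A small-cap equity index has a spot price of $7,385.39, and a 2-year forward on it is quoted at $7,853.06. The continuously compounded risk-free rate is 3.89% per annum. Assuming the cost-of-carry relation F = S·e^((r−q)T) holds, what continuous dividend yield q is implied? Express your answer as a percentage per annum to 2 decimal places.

0.82%

From F = S·e^((r−q)T): (r − q) = ln(F/S)/T
ln(7853.06/7385.39) = ln(1.063324) = 0.061400
(r − q) = 0.061400 / (2) = 0.030700
q = r − ln(F/S)/T = 0.0389 − 0.030700 = 0.008200
q = 0.82%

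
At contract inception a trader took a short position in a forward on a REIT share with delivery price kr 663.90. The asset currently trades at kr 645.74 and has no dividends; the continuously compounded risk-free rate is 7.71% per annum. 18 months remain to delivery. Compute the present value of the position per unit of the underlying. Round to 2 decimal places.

-kr 54.35

Current fair forward for the remaining 18 months: F = S·e^(r·T), r = 0.0771
F = 645.74 · e^(0.0771 × 18/12) = 645.74 × 1.122603 = 724.9097
Value of long forward = (F − K)·e^(−rT) = (724.9097 − 663.90) · e^(−0.0771·18/12)
= 61.0097 × 0.890787 = 54.35
Short position value = −(long value) = -kr 54.35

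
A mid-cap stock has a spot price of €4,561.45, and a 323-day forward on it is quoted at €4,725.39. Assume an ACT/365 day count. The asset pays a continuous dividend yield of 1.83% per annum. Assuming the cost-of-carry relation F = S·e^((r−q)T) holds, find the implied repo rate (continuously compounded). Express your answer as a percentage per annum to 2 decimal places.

5.82%

From F = S·e^((r−q)T): (r − q) = ln(F/S)/T
ln(4725.39/4561.45) = ln(1.035940) = 0.035309
(r − q) = 0.035309 / (323/365) = 0.039900
r = ln(F/S)/T + q = 0.039900 + 0.0183 = 0.058200
r = 5.82%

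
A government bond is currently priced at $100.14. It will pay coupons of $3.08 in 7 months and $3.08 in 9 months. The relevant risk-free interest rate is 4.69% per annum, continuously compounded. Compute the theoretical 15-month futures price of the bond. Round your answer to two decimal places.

$99.86

PV(coupons) I = 3.08·e^(−0.0469·7/12) + 3.08·e^(−0.0469·9/12)
I = 2.9969 + 2.9735 = 5.9704
F = (S − I)·e^(rT) = (100.14 − 5.9704) · e^(0.0469·15/12)
= 94.1696 · e^0.058625 = 94.1696 × 1.060378 = $99.86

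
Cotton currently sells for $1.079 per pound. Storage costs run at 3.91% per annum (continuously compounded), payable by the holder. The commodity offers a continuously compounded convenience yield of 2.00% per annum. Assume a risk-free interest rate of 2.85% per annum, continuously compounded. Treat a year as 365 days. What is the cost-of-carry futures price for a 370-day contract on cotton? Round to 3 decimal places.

Net carry = r + u − y = 0.0285 + 0.0391 − 0.0200 = 0.0476
F = S·e^((r+u−y)T) = 1.079 · e^(0.0476 × 370/365) = 1.079 · e^0.048252
= 1.079 × 1.049435 = $1.132 per pound

$1.132 per pound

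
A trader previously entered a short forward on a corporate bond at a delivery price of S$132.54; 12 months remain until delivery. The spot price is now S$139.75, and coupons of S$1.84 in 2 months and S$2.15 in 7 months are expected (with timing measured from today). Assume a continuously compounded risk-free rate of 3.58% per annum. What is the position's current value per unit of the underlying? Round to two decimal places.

PV(remaining coupons) I = 1.84·e^(−0.0358·2/12) + 2.15·e^(−0.0358·7/12) = 3.9346
Current forward F = (S − I)·e^(rT) = (139.75 − 3.9346)·e^(0.0358·12/12) = 135.8154 × 1.036449 = 140.7657
Value (long) = (F − K)·e^(−rT) = (140.7657 − 132.54) × 0.964833 = 7.9364
Short position value = −(long value) = -S$7.94

-S$7.94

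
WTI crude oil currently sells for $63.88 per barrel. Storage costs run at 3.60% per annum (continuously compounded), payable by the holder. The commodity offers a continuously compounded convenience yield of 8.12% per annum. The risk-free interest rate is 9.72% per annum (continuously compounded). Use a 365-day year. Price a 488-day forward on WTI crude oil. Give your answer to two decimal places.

Net carry = r + u − y = 0.0972 + 0.0360 − 0.0812 = 0.0520
F = S·e^((r+u−y)T) = 63.88 · e^(0.0520 × 488/365) = 63.88 · e^0.069523
= 63.88 × 1.071997 = $68.48 per barrel

$68.48 per barrel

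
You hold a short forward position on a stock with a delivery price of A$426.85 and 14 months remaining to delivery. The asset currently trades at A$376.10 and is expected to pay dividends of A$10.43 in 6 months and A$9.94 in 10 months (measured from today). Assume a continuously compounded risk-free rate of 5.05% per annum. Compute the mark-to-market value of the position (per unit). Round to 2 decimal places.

PV(remaining dividends) I = 10.43·e^(−0.0505·6/12) + 9.94·e^(−0.0505·10/12) = 19.7003
Current forward F = (S − I)·e^(rT) = (376.10 − 19.7003)·e^(0.0505·14/12) = 356.3997 × 1.060687 = 378.0285
Value (long) = (F − K)·e^(−rT) = (378.0285 − 426.85) × 0.942785 = -46.0282
Short position value = −(long value) = A$46.03

A$46.03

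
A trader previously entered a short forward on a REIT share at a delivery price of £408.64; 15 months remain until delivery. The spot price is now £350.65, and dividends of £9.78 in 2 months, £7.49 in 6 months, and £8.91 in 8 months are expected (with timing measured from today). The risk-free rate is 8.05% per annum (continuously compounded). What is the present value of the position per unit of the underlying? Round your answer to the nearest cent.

£44.16

PV(remaining dividends) I = 9.78·e^(−0.0805·2/12) + 7.49·e^(−0.0805·6/12) + 8.91·e^(−0.0805·8/12) = 25.2886
Current forward F = (S − I)·e^(rT) = (350.65 − 25.2886)·e^(0.0805·15/12) = 325.3614 × 1.105862 = 359.8048
Value (long) = (F − K)·e^(−rT) = (359.8048 − 408.64) × 0.904272 = -44.1603
Short position value = −(long value) = £44.16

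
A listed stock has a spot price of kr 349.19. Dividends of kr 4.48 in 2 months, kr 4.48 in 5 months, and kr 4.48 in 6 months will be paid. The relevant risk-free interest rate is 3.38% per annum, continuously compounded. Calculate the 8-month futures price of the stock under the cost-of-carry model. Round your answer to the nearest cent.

kr 343.57

PV(dividends) I = 4.48·e^(−0.0338·2/12) + 4.48·e^(−0.0338·5/12) + 4.48·e^(−0.0338·6/12)
I = 4.4548 + 4.4173 + 4.4049 = 13.2770
F = (S − I)·e^(rT) = (349.19 − 13.2770) · e^(0.0338·8/12)
= 335.9130 · e^0.022533 = 335.9130 × 1.022789 = kr 343.57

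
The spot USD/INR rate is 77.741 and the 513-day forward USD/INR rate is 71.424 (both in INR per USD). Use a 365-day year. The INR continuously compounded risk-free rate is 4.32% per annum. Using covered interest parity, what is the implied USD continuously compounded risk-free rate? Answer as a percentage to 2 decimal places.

F = S·e^((r_INR − r_USD)T) ⇒ r_USD = r_INR − ln(F/S)/T
ln(71.424/77.741) = -0.084749; /(513/365) = -0.060299
r_USD = 0.0432 + 0.060299 = 0.103499
r_USD = 10.35%

10.35%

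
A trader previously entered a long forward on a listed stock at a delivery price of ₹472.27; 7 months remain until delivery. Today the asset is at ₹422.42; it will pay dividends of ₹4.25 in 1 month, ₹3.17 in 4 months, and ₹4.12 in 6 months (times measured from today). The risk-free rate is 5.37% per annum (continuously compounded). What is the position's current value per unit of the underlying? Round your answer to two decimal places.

-₹46.64

PV(remaining dividends) I = 4.25·e^(−0.0537·1/12) + 3.17·e^(−0.0537·4/12) + 4.12·e^(−0.0537·6/12) = 11.3556
Current forward F = (S − I)·e^(rT) = (422.42 − 11.3556)·e^(0.0537·7/12) = 411.0644 × 1.031821 = 424.1449
Value (long) = (F − K)·e^(−rT) = (424.1449 − 472.27) × 0.969161 = -46.6410
Value = -₹46.64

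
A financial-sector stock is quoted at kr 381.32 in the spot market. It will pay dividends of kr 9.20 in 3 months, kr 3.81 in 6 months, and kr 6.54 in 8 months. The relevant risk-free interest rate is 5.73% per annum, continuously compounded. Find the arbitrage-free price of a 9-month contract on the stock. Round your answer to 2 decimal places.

kr 378.16

PV(dividends) I = 9.20·e^(−0.0573·3/12) + 3.81·e^(−0.0573·6/12) + 6.54·e^(−0.0573·8/12)
I = 9.0691 + 3.7024 + 6.2949 = 19.0664
F = (S − I)·e^(rT) = (381.32 − 19.0664) · e^(0.0573·9/12)
= 362.2536 · e^0.042975 = 362.2536 × 1.043912 = kr 378.16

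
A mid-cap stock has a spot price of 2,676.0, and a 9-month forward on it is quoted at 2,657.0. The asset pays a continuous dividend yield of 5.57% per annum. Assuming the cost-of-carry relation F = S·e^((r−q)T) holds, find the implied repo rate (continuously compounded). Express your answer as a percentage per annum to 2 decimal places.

From F = S·e^((r−q)T): (r − q) = ln(F/S)/T
ln(2657.0/2676.0) = ln(0.992900) = -0.007125
(r − q) = -0.007125 / (9/12) = -0.009500
r = ln(F/S)/T + q = -0.009500 + 0.0557 = 0.046200
r = 4.62%

4.62%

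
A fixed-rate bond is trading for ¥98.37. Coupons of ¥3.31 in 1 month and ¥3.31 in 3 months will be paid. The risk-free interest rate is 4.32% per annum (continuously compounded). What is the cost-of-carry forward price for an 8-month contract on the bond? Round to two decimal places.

¥94.48

PV(coupons) I = 3.31·e^(−0.0432·1/12) + 3.31·e^(−0.0432·3/12)
I = 3.2981 + 3.2744 = 6.5725
F = (S − I)·e^(rT) = (98.37 − 6.5725) · e^(0.0432·8/12)
= 91.7975 · e^0.028800 = 91.7975 × 1.029219 = ¥94.48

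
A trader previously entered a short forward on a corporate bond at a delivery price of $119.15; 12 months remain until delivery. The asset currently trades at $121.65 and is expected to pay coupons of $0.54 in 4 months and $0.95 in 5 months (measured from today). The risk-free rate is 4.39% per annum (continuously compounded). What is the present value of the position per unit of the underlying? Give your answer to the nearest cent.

-$6.15

PV(remaining coupons) I = 0.54·e^(−0.0439·4/12) + 0.95·e^(−0.0439·5/12) = 1.4649
Current forward F = (S − I)·e^(rT) = (121.65 − 1.4649)·e^(0.0439·12/12) = 120.1851 × 1.044878 = 125.5788
Value (long) = (F − K)·e^(−rT) = (125.5788 − 119.15) × 0.957050 = 6.1527
Short position value = −(long value) = -$6.15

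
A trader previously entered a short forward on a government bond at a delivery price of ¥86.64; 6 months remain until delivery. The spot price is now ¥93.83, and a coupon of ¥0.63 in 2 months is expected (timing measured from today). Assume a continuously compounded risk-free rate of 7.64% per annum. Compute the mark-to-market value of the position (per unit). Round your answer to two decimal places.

-¥9.82

PV(remaining coupons) I = 0.63·e^(−0.0764·2/12) = 0.6220
Current forward F = (S − I)·e^(rT) = (93.83 − 0.6220)·e^(0.0764·6/12) = 93.2080 × 1.038939 = 96.8374
Value (long) = (F − K)·e^(−rT) = (96.8374 − 86.64) × 0.962520 = 9.8152
Short position value = −(long value) = -¥9.82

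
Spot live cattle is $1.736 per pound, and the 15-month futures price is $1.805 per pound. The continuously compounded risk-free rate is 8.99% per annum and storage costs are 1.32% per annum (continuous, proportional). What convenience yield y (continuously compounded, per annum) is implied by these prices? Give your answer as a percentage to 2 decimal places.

F = S·e^((r+u−y)T) ⇒ (r+u−y) = ln(F/S)/T
ln(1.805/1.736) = 0.038977; /T ⇒ 0.031182
y = r + u − ln(F/S)/T = 0.0899 + 0.0132 − 0.031182 = 0.071918
y = 7.19%

7.19%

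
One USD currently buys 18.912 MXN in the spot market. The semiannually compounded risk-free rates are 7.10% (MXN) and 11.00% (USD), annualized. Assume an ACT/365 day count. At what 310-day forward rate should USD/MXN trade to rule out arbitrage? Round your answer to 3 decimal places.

By covered interest parity, F = S · (1+r_MXN/2)^(2T) / (1+r_USD/2)^(2T)
= 18.912 × 1.061047 / 1.095210 = 18.912 × 0.968807
F = 18.322 MXN per USD

18.322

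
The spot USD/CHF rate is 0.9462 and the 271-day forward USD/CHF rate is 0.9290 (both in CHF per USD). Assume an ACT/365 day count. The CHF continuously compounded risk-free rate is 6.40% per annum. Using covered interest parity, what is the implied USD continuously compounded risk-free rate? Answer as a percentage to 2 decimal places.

8.87%

F = S·e^((r_CHF − r_USD)T) ⇒ r_USD = r_CHF − ln(F/S)/T
ln(0.9290/0.9462) = -0.018345; /(271/365) = -0.024708
r_USD = 0.0640 + 0.024708 = 0.088708
r_USD = 8.87%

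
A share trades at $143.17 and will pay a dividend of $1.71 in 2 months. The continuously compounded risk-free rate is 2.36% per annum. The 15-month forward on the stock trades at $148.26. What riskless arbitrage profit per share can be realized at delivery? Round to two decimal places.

PV(dividends) I = 1.71·e^(−0.0236·2/12) = 1.7033
Fair forward F* = (S − I)·e^(rT) = (143.17 − 1.7033)·e^0.029500 = 141.4667 × 1.029939 = 145.7021
Market $148.26 > fair 145.7021: forward overpriced → cash-and-carry (borrow at r, buy the stock and collect the dividends, short the forward).
Profit at T = |F_mkt − F*| = |148.26 − 145.7021| = $2.56 per share

$2.56 per share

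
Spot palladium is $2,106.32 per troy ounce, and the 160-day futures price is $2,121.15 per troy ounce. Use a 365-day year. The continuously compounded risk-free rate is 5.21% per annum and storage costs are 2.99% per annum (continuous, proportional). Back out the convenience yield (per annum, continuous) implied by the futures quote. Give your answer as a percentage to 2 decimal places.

6.60%

F = S·e^((r+u−y)T) ⇒ (r+u−y) = ln(F/S)/T
ln(2121.15/2106.32) = 0.007016; /T ⇒ 0.016005
y = r + u − ln(F/S)/T = 0.0521 + 0.0299 − 0.016005 = 0.065995
y = 6.60%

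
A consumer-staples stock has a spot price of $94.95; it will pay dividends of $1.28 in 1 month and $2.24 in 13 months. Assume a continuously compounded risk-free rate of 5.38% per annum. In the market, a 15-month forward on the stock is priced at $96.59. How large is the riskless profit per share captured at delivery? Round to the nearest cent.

PV(dividends) I = 1.28·e^(−0.0538·1/12) + 2.24·e^(−0.0538·13/12) = 3.3875
Fair forward F* = (S − I)·e^(rT) = (94.95 − 3.3875)·e^0.067250 = 91.5625 × 1.069563 = 97.9319
Market $96.59 < fair 97.9319: forward underpriced → reverse cash-and-carry (short the stock, invest proceeds at r, pay the dividends, go long the forward).
Profit at T = |F_mkt − F*| = |96.59 − 97.9319| = $1.34 per share

$1.34 per share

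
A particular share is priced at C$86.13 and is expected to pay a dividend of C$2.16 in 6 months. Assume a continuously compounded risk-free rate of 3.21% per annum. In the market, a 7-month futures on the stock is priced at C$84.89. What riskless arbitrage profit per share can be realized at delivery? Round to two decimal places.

PV(dividends) I = 2.16·e^(−0.0321·6/12) = 2.1256
Fair futures F* = (S − I)·e^(rT) = (86.13 − 2.1256)·e^0.018725 = 84.0044 × 1.018901 = 85.5922
Market C$84.89 < fair 85.5922: forward underpriced → reverse cash-and-carry (short the stock, invest proceeds at r, pay the dividends, go long the forward).
Profit at T = |F_mkt − F*| = |84.89 − 85.5922| = C$0.70 per share

C$0.70 per share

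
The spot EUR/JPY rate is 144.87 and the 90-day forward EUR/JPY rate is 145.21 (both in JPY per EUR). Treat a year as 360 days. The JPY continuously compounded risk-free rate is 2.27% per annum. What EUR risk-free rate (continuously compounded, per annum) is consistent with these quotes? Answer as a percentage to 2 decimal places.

1.33%

F = S·e^((r_JPY − r_EUR)T) ⇒ r_EUR = r_JPY − ln(F/S)/T
ln(145.21/144.87) = 0.002344; /(90/360) = 0.009376
r_EUR = 0.0227 − 0.009376 = 0.013324
r_EUR = 1.33%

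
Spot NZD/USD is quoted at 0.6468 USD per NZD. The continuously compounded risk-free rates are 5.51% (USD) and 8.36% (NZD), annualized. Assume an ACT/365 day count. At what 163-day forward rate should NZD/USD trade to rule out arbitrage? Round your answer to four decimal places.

0.6386

F = S·e^((r_USD − r_NZD)T) = 0.6468 · e^((0.0551 − 0.0836) × 163/365)
= 0.6468 · e^-0.012727 = 0.6468 × 0.987354
F = 0.6386 USD per NZD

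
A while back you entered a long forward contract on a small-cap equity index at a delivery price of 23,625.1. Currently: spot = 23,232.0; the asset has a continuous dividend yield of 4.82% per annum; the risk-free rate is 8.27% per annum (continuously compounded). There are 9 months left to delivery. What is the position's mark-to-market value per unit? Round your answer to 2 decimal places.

202.89

Current fair forward for the remaining 9 months: F = S·e^((r − q)·T), (r − q) = 0.0827 − 0.0482 = 0.0345
F = 23232.0 · e^(0.0345 × 9/12) = 23232.0 × 1.02621266 = 23840.9725
Value of long forward = (F − K)·e^(−rT) = (23840.9725 − 23625.1) · e^(−0.0827·9/12)
= 215.8725 × 0.93985939 = 202.89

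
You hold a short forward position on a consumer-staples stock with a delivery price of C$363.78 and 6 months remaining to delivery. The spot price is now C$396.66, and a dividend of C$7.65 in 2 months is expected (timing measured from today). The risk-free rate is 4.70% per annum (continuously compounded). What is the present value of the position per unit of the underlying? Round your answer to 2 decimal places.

-C$33.74

PV(remaining dividends) I = 7.65·e^(−0.0470·2/12) = 7.5903
Current forward F = (S − I)·e^(rT) = (396.66 − 7.5903)·e^(0.0470·6/12) = 389.0697 × 1.023778 = 398.3210
Value (long) = (F − K)·e^(−rT) = (398.3210 − 363.78) × 0.976774 = 33.7388
Short position value = −(long value) = -C$33.74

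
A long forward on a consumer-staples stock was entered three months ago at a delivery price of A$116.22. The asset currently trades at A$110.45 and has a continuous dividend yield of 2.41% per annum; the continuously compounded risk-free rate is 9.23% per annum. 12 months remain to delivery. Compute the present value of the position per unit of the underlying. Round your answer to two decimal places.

Current fair forward for the remaining 12 months: F = S·e^((r − q)·T), (r − q) = 0.0923 − 0.0241 = 0.0682
F = 110.45 · e^(0.0682 × 12/12) = 110.45 × 1.070579 = 118.2455
Value of long forward = (F − K)·e^(−rT) = (118.2455 − 116.22) · e^(−0.0923·12/12)
= 2.0255 × 0.911832 = 1.85

A$1.85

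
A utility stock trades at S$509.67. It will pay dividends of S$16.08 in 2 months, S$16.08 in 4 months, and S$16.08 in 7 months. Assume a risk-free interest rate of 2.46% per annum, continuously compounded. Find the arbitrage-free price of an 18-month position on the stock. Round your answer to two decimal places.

PV(dividends) I = 16.08·e^(−0.0246·2/12) + 16.08·e^(−0.0246·4/12) + 16.08·e^(−0.0246·7/12)
I = 16.0142 + 15.9487 + 15.8509 = 47.8138
F = (S − I)·e^(rT) = (509.67 − 47.8138) · e^(0.0246·18/12)
= 461.8562 · e^0.036900 = 461.8562 × 1.037589 = S$479.22

S$479.22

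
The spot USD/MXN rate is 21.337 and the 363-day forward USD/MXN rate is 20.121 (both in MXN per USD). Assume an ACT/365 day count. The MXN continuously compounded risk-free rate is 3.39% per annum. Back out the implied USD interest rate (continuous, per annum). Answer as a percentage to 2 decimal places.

9.29%

F = S·e^((r_MXN − r_USD)T) ⇒ r_USD = r_MXN − ln(F/S)/T
ln(20.121/21.337) = -0.058679; /(363/365) = -0.059002
r_USD = 0.0339 + 0.059002 = 0.092902
r_USD = 9.29%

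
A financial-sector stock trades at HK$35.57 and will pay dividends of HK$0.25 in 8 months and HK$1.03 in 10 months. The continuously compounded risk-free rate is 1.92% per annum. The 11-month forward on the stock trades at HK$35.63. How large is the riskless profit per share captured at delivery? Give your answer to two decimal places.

PV(dividends) I = 0.25·e^(−0.0192·8/12) + 1.03·e^(−0.0192·10/12) = 1.2605
Fair forward F* = (S − I)·e^(rT) = (35.57 − 1.2605)·e^0.017600 = 34.3095 × 1.017756 = 34.9187
Market HK$35.63 > fair 34.9187: forward overpriced → cash-and-carry (borrow at r, buy the stock and collect the dividends, short the forward).
Profit at T = |F_mkt − F*| = |35.63 − 34.9187| = HK$0.71 per share

HK$0.71 per share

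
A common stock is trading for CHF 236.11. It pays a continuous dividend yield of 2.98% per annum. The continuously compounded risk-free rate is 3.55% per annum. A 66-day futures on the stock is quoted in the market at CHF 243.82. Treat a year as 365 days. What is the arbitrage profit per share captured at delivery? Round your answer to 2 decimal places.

Fair futures: F* = S·e^(carry·T), with carry = (r − q) = 0.0355 − 0.0298 = 0.0057
F* = 236.11 · e^(0.0057 × 66/365) = 236.11 · e^0.001031 = 236.11 × 1.001032 = CHF 236.3537
Market CHF 243.82 > fair CHF 236.3537: forward overpriced → cash-and-carry (buy spot, short the forward).
At maturity, profit = |F_mkt − F*| = |243.82 − 236.3537| = CHF 7.47 per share

CHF 7.47 per share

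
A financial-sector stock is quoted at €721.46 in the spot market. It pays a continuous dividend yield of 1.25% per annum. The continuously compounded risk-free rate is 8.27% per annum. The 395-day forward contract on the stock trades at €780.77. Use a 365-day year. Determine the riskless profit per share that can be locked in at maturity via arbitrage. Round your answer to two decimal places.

€2.37 per share

Fair forward: F* = S·e^(carry·T), with carry = (r − q) = 0.0827 − 0.0125 = 0.0702
F* = 721.46 · e^(0.0702 × 395/365) = 721.46 · e^0.075970 = 721.46 × 1.078930 = €778.4048
Market €780.77 > fair €778.4048: forward overpriced → cash-and-carry (buy spot, short the forward).
At maturity, profit = |F_mkt − F*| = |780.77 − 778.4048| = €2.37 per share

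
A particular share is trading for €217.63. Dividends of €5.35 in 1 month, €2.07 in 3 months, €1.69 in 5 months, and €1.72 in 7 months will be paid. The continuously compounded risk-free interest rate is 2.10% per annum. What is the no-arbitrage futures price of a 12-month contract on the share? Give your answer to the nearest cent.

PV(dividends) I = 5.35·e^(−0.0210·1/12) + 2.07·e^(−0.0210·3/12) + 1.69·e^(−0.0210·5/12) + 1.72·e^(−0.0210·7/12)
I = 5.3406 + 2.0592 + 1.6753 + 1.6991 = 10.7742
F = (S − I)·e^(rT) = (217.63 − 10.7742) · e^(0.0210·12/12)
= 206.8558 · e^0.021000 = 206.8558 × 1.021222 = €211.25

€211.25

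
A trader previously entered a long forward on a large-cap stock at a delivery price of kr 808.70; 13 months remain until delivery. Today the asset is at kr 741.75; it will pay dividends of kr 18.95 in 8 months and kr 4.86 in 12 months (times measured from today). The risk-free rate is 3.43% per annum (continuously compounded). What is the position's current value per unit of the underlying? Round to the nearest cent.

PV(remaining dividends) I = 18.95·e^(−0.0343·8/12) + 4.86·e^(−0.0343·12/12) = 23.2177
Current forward F = (S − I)·e^(rT) = (741.75 − 23.2177)·e^(0.0343·13/12) = 718.5323 × 1.037857 = 745.7338
Value (long) = (F − K)·e^(−rT) = (745.7338 − 808.70) × 0.963524 = -60.6694
Value = -kr 60.67

-kr 60.67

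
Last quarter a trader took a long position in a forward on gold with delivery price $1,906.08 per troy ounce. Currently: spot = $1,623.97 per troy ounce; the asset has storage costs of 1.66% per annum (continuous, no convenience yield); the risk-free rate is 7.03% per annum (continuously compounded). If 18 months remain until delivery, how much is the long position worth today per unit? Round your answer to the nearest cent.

-$50.40 per troy ounce

Current fair forward for the remaining 18 months: F = S·e^((r + u)·T), (r + u) = 0.0703 + 0.0166 = 0.0869
F = 1623.97 · e^(0.0869 × 18/12) = 1623.97 × 1.13922704 = 1850.0705
Value of long forward = (F − K)·e^(−rT) = (1850.0705 − 1906.08) · e^(−0.0703·18/12)
= -56.0095 × 0.89991947 = -50.40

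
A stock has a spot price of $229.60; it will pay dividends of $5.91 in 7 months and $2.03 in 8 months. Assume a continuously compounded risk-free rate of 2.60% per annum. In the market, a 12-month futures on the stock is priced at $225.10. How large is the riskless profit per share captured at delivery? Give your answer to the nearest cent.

$2.53 per share

PV(dividends) I = 5.91·e^(−0.0260·7/12) + 2.03·e^(−0.0260·8/12) = 7.8162
Fair futures F* = (S − I)·e^(rT) = (229.60 − 7.8162)·e^0.026000 = 221.7838 × 1.026341 = 227.6258
Market $225.10 < fair 227.6258: forward underpriced → reverse cash-and-carry (short the stock, invest proceeds at r, pay the dividends, go long the forward).
Profit at T = |F_mkt − F*| = |225.10 − 227.6258| = $2.53 per share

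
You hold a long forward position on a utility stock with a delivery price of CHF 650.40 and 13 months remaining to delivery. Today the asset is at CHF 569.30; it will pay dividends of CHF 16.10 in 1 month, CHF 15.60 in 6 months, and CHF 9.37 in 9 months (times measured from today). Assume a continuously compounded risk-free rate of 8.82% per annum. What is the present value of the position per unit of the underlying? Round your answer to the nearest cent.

PV(remaining dividends) I = 16.10·e^(−0.0882·1/12) + 15.60·e^(−0.0882·6/12) + 9.37·e^(−0.0882·9/12) = 39.6793
Current forward F = (S − I)·e^(rT) = (569.30 − 39.6793)·e^(0.0882·13/12) = 529.6207 × 1.100264 = 582.7226
Value (long) = (F − K)·e^(−rT) = (582.7226 − 650.40) × 0.908873 = -61.5102
Value = -CHF 61.51

-CHF 61.51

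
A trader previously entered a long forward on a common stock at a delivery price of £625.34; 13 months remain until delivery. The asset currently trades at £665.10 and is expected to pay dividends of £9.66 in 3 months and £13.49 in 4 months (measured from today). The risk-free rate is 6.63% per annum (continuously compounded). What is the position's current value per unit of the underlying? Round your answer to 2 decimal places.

£60.40

PV(remaining dividends) I = 9.66·e^(−0.0663·3/12) + 13.49·e^(−0.0663·4/12) = 22.6963
Current forward F = (S − I)·e^(rT) = (665.10 − 22.6963)·e^(0.0663·13/12) = 642.4037 × 1.074467 = 690.2416
Value (long) = (F − K)·e^(−rT) = (690.2416 − 625.34) × 0.930694 = 60.4035
Value = £60.40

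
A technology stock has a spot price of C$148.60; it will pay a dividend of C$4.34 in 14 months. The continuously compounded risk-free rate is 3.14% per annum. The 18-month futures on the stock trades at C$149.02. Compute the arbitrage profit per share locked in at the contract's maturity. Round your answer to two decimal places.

PV(dividends) I = 4.34·e^(−0.0314·14/12) = 4.1839
Fair futures F* = (S − I)·e^(rT) = (148.60 − 4.1839)·e^0.047100 = 144.4161 × 1.048227 = 151.3809
Market C$149.02 < fair 151.3809: forward underpriced → reverse cash-and-carry (short the stock, invest proceeds at r, pay the dividends, go long the forward).
Profit at T = |F_mkt − F*| = |149.02 − 151.3809| = C$2.36 per share

C$2.36 per share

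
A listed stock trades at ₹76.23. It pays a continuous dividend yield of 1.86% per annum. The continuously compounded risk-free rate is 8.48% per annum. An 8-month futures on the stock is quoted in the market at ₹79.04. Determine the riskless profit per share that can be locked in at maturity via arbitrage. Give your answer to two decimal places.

₹0.63 per share

Fair futures: F* = S·e^(carry·T), with carry = (r − q) = 0.0848 − 0.0186 = 0.0662
F* = 76.23 · e^(0.0662 × 8/12) = 76.23 · e^0.044133 = 76.23 × 1.045121 = ₹79.6696
Market ₹79.04 < fair ₹79.6696: forward underpriced → reverse cash-and-carry (short spot, go long the forward).
At maturity, profit = |F_mkt − F*| = |79.04 − 79.6696| = ₹0.63 per share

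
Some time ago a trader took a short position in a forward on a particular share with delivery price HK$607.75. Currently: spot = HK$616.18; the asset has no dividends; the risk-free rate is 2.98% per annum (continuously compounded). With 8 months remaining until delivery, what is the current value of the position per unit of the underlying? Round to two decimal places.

Current fair forward for the remaining 8 months: F = S·e^(r·T), r = 0.0298
F = 616.18 · e^(0.0298 × 8/12) = 616.18 × 1.020065 = 628.5437
Value of long forward = (F − K)·e^(−rT) = (628.5437 − 607.75) · e^(−0.0298·8/12)
= 20.7937 × 0.980329 = 20.38
Short position value = −(long value) = -HK$20.38

-HK$20.38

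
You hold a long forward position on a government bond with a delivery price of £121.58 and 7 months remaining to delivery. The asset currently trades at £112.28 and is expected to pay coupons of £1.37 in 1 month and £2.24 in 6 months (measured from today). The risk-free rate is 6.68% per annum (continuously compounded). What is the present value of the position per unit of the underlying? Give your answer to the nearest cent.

-£8.18

PV(remaining coupons) I = 1.37·e^(−0.0668·1/12) + 2.24·e^(−0.0668·6/12) = 3.5288
Current forward F = (S − I)·e^(rT) = (112.28 − 3.5288)·e^(0.0668·7/12) = 108.7512 × 1.039736 = 113.0725
Value (long) = (F − K)·e^(−rT) = (113.0725 − 121.58) × 0.961783 = -8.1824
Value = -£8.18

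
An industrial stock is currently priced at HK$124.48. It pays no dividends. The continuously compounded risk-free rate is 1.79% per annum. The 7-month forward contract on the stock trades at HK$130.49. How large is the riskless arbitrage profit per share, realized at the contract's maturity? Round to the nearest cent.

Fair forward: F* = S·e^(carry·T), with carry = r = 0.0179
F* = 124.48 · e^(0.0179 × 7/12) = 124.48 · e^0.010442 = 124.48 × 1.010497 = HK$125.7867
Market HK$130.49 > fair HK$125.7867: forward overpriced → cash-and-carry (buy spot, short the forward).
At maturity, profit = |F_mkt − F*| = |130.49 − 125.7867| = HK$4.70 per share

HK$4.70 per share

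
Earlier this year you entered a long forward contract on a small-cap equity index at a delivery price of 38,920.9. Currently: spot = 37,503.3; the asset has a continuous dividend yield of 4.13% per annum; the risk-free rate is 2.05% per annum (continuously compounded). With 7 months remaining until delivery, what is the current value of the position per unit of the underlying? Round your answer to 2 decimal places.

Current fair forward for the remaining 7 months: F = S·e^((r − q)·T), (r − q) = 0.0205 − 0.0413 = -0.0208
F = 37503.3 · e^(-0.0208 × 7/12) = 37503.3 × 0.98793998 = 37051.0095
Value of long forward = (F − K)·e^(−rT) = (37051.0095 − 38920.9) · e^(−0.0205·7/12)
= -1869.8905 × 0.98811288 = -1847.66

-1847.66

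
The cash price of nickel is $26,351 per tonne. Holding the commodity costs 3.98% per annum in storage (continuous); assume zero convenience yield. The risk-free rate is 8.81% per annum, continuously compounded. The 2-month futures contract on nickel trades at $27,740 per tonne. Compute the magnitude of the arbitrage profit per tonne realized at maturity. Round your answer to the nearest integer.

Fair futures: F* = S·e^(carry·T), with carry = (r + u) = 0.0881 + 0.0398 = 0.1279
F* = 26351 · e^(0.1279 × 2/12) = 26351 · e^0.021317 = 26351 × 1.021546 = $26918.7586
Market $27740 > fair $26918.7586: forward overpriced → cash-and-carry (buy spot, short the forward).
At maturity, profit = |F_mkt − F*| = |27740 − 26918.7586| = $821 per tonne

$821 per tonne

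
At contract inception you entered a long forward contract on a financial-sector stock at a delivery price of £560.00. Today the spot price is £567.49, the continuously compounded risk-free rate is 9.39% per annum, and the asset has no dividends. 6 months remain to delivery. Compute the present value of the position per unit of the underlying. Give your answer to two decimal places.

Current fair forward for the remaining 6 months: F = S·e^(r·T), r = 0.0939
F = 567.49 · e^(0.0939 × 6/12) = 567.49 × 1.048070 = 594.7692
Value of long forward = (F − K)·e^(−rT) = (594.7692 − 560.00) · e^(−0.0939·6/12)
= 34.7692 × 0.954135 = 33.17

£33.17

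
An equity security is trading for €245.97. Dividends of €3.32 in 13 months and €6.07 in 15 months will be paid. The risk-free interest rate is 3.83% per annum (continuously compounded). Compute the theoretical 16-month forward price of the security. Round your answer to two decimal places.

PV(dividends) I = 3.32·e^(−0.0383·13/12) + 6.07·e^(−0.0383·15/12)
I = 3.1851 + 5.7862 = 8.9713
F = (S − I)·e^(rT) = (245.97 − 8.9713) · e^(0.0383·16/12)
= 236.9987 · e^0.051067 = 236.9987 × 1.052393 = €249.42

€249.42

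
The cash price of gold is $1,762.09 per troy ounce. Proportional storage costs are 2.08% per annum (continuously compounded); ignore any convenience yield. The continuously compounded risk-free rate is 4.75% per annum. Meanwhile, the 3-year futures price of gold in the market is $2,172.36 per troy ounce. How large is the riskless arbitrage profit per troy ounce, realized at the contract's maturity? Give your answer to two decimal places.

$9.57 per troy ounce

Fair futures: F* = S·e^(carry·T), with carry = (r + u) = 0.0475 + 0.0208 = 0.0683
F* = 1762.09 · e^(0.0683 × 3) = 1762.09 · e^0.20490000 = 1762.09 × 1.22740232 = $2162.7934
Market $2172.36 > fair $2162.7934: forward overpriced → cash-and-carry (buy spot, short the forward).
At maturity, profit = |F_mkt − F*| = |2172.36 − 2162.7934| = $9.57 per troy ounce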